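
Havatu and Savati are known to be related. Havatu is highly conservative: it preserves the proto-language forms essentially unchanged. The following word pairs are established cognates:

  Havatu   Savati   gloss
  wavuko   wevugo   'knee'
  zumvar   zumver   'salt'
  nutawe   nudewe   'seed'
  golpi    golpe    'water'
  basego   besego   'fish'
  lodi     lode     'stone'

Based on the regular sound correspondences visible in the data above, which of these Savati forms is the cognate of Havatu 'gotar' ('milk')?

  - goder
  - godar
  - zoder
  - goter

nutawe ~ nudewe — Havatu t corresponds to Savati d between vowels (before a back vowel).
zumvar ~ zumver — Havatu a corresponds to Savati e after a consonant, before r.
Applying these to Havatu 'gotar':
  gotar → godar   (t→d between vowels (before a back vowel))
  godar → goder   (a→e after a consonant, before r)
So the Savati cognate is 'goder'.

goder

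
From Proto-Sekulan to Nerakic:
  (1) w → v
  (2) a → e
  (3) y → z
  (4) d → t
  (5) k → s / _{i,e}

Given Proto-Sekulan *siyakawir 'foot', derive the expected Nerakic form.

sizesevir

Nerakic: *siyakawir > siyakavir > siyekevir > sizekevir > sizesevir  (by unconditioned shift, vowel merger, unconditioned shift, palatalisation)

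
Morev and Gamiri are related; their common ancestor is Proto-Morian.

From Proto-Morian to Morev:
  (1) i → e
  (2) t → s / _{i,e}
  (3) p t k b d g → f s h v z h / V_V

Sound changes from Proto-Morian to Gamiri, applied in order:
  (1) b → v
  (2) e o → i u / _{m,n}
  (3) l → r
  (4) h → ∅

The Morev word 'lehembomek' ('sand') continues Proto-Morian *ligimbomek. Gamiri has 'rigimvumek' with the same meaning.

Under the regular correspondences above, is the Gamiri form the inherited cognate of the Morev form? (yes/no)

Derive the expected Gamiri reflex of *ligimbomek:
Gamiri: start from *ligimbomek.
  rule 1 (unconditioned shift): ligimbomek → ligimvomek
  rule 2 (pre-nasal raising): ligimvomek → ligimvumek
  rule 3 (unconditioned shift): ligimvumek → rigimvumek
  rule 4: no change — rigimvumek
  ⇒ Gamiri rigimvumek
Gamiri 'rigimvumek' matches the regular reflex exactly, so the pair is cognate.

yes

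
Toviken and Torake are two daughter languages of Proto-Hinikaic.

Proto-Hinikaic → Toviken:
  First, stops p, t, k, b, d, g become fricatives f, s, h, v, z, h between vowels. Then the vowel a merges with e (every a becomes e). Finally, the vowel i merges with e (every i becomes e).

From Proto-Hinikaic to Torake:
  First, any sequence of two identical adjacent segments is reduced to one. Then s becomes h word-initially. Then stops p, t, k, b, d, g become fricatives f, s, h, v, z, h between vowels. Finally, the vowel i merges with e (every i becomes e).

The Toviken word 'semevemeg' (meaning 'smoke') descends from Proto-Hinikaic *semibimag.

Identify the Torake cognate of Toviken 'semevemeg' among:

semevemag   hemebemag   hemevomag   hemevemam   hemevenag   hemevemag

hemevemag

Torake: *semibimag
  semibimag (rule 1 does not apply)
  semibimag → hemibimag   [debuccalisation]
  hemibimag → hemivimag   [intervocalic lenition]
  hemivimag → hemevemag   [vowel merger]
  giving Torake hemevemag.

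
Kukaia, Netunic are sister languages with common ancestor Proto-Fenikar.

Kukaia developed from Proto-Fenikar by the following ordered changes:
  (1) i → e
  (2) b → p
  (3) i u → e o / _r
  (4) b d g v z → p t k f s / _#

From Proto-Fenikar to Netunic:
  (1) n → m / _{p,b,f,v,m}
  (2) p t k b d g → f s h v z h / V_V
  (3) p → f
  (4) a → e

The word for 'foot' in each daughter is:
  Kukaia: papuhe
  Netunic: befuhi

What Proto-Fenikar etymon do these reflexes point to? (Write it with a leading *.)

*bapuhi

Position 3: Kukaia has p, Netunic has f. Taking the neighbouring segments as reconstructed: Kukaia p could go back to *p or *b; Netunic f could go back to *p or *f — the one source consistent with every daughter is *p.
Position 6: Kukaia has e, Netunic has i. Netunic preserves i here (none of its changes turn any other segment into i), so the proto-segment is *i.
Continuing position by position gives *bapuhi; check it forward:
Kukaia: *bapuhi > bapuhe > papuhe  (by vowel merger, unconditioned shift)
Netunic: *bapuhi
  bapuhi (rule 1 does not apply)
  bapuhi → bafuhi   [intervocalic lenition]
  bafuhi (rule 3 does not apply)
  bafuhi → befuhi   [vowel merger]
  giving Netunic befuhi.
No other proto-form is consistent with every reflex, so the reconstruction is *bapuhi.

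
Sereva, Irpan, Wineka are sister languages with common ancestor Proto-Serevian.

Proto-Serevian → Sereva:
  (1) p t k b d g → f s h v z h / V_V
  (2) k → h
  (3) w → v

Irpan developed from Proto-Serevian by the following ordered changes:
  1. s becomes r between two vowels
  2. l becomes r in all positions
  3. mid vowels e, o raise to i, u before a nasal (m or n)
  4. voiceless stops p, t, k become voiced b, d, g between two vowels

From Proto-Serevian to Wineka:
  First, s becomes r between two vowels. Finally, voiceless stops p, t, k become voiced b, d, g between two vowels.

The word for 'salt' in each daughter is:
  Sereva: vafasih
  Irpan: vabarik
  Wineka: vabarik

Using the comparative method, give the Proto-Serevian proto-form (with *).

*vapasik

Position 5: Sereva has s, Irpan has r, Wineka has r. Taking the neighbouring segments as reconstructed: Sereva s could go back to *t or *s; Irpan r could go back to *s or *l or *r; Wineka r could go back to *s or *r — the one source consistent with every daughter is *s.
Position 3: Sereva has f, Irpan has b, Wineka has b. Taking the neighbouring segments as reconstructed: Sereva f could go back to *p or *f; Irpan b could go back to *p or *b; Wineka b could go back to *p or *b — the one source consistent with every daughter is *p.
Position 7: Sereva has h, Irpan has k, Wineka has k. Irpan preserves k here (none of its changes turn any other segment into k), so the proto-segment is *k.
This points to *vapasik. Verify forward in each daughter:
Sereva: start from *vapasik.
  rule 1 (intervocalic lenition): vapasik → vafasik
  rule 2 (unconditioned shift): vafasik → vafasih
  rule 3: no change — vafasih
  ⇒ Sereva vafasih
Irpan: start from *vapasik.
  rule 1 (rhotacism): vapasik → vaparik
  rule 2: no change — vaparik
  rule 3: no change — vaparik
  rule 4 (intervocalic voicing): vaparik → vabarik
  ⇒ Irpan vabarik
Wineka: start from *vapasik.
  rule 1 (rhotacism): vapasik → vaparik
  rule 2 (intervocalic voicing): vaparik → vabarik
  ⇒ Wineka vabarik
*vapasik is the unique common source.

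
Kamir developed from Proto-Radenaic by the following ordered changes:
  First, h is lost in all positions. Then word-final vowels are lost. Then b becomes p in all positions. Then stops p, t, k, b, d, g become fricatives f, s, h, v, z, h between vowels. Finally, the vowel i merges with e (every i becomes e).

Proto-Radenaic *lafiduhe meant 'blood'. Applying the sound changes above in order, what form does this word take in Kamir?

Kamir: *lafiduhe > lafidue > lafidu > lafizu > lafezu  (by h-loss, apocope, intervocalic lenition, vowel merger)

lafezu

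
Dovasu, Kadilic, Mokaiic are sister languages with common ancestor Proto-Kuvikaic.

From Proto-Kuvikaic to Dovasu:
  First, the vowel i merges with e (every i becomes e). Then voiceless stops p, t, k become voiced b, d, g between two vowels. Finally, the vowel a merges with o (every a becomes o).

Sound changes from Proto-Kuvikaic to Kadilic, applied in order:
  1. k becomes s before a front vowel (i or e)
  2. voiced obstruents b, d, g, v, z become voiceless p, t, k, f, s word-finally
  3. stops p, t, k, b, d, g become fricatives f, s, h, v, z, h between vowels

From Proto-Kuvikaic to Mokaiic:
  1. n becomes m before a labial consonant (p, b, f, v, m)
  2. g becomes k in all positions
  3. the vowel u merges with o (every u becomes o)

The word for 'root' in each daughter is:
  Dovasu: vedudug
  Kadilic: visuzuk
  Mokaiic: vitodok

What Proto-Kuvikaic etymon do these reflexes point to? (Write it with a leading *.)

*vitudug

Position 3: Dovasu has d, Kadilic has s, Mokaiic has t. Mokaiic preserves t here (none of its changes turn any other segment into t), so the proto-segment is *t.
Position 7: Dovasu has g, Kadilic has k, Mokaiic has k. Taking the neighbouring segments as reconstructed: Dovasu g can only go back to *g; Kadilic k could go back to *k or *g; Mokaiic k could go back to *k or *g — the one source consistent with every daughter is *g.
Position 5: Dovasu has d, Kadilic has z, Mokaiic has d. Mokaiic preserves d here (none of its changes turn any other segment into d), so the proto-segment is *d.
Verify the candidate proto-form against each daughter:
Dovasu: *vitudug
  vitudug → vetudug   [vowel merger]
  vetudug → vedudug   [intervocalic voicing]
  vedudug (rule 3 does not apply)
  giving Dovasu vedudug.
Kadilic: *vitudug
  vitudug (rule 1 does not apply)
  vitudug → vituduk   [final devoicing]
  vituduk → visuzuk   [intervocalic lenition]
  giving Kadilic visuzuk.
Mokaiic: *vitudug > vituduk > vitodok  (by unconditioned shift, vowel merger)
No other proto-form is consistent with every reflex, so the reconstruction is *vitudug.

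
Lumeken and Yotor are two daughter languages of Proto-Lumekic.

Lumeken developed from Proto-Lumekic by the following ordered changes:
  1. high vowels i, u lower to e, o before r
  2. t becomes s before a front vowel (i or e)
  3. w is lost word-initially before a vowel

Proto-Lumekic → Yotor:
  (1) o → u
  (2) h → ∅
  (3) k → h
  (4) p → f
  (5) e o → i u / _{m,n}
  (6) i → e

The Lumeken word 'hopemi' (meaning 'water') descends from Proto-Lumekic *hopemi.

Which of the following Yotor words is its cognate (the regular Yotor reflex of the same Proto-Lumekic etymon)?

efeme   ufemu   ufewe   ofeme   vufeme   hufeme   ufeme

Yotor: *hopemi > hupemi > upemi > ufemi > ufimi > ufeme  (by vowel merger, h-loss, unconditioned shift, pre-nasal raising, vowel merger)
Only 'ufeme' matches the regular Yotor development of *hopemi.

ufeme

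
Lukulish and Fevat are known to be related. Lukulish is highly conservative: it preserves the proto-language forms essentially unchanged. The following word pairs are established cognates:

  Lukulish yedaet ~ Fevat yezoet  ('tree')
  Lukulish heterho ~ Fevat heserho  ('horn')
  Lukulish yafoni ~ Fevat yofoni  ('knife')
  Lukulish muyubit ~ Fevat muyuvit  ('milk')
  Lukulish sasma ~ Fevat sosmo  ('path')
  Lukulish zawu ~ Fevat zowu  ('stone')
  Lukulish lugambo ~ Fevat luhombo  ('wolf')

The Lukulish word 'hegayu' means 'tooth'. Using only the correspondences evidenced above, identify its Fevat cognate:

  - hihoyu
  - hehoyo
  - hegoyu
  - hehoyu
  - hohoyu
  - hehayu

hehoyu

lugambo ~ luhombo — Lukulish g corresponds to Fevat h between vowels (before a back vowel).
sasma ~ sosmo, zawu ~ zowu — Lukulish a corresponds to Fevat o after a consonant, before a consonant other than r, m, n, p, b, f, v.
Applying these to Lukulish 'hegayu':
  hegayu → hehayu   (g→h between vowels (before a back vowel))
  hehayu → hehoyu   (a→o after a consonant, before a consonant other than r, m, n, p, b, f, v)
So the Fevat cognate is 'hehoyu'.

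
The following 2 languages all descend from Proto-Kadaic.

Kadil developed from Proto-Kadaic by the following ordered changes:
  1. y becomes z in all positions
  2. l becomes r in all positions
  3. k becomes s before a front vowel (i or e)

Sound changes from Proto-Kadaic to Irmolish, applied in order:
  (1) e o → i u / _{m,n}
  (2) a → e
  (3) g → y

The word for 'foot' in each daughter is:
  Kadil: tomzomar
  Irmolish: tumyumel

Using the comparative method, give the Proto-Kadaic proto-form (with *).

*tomyomal

Position 8: Kadil has r, Irmolish has l. Irmolish preserves l here (none of its changes turn any other segment into l), so the proto-segment is *l.
Position 2: Kadil has o, Irmolish has u. Kadil preserves o here (none of its changes turn any other segment into o), so the proto-segment is *o.
This points to *tomyomal. Verify forward in each daughter:
Kadil: *tomyomal > tomzomal > tomzomar  (by unconditioned shift, unconditioned shift)
Irmolish: start from *tomyomal.
  rule 1 (pre-nasal raising): tomyomal → tumyumal
  rule 2 (vowel merger): tumyumal → tumyumel
  rule 3: no change — tumyumel
  ⇒ Irmolish tumyumel
No other proto-form is consistent with every reflex, so the reconstruction is *tomyomal.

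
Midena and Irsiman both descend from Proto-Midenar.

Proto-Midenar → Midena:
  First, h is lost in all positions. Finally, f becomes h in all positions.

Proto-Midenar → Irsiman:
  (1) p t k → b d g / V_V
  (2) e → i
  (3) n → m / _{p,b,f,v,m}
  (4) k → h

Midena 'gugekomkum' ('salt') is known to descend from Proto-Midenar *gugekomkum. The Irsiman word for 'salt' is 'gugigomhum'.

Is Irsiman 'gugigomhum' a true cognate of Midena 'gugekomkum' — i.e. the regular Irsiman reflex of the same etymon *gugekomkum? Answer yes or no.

yes

Derive the expected Irsiman reflex of *gugekomkum:
Irsiman: start from *gugekomkum.
  rule 1 (intervocalic voicing): gugekomkum → gugegomkum
  rule 2 (vowel merger): gugegomkum → gugigomkum
  rule 3: no change — gugigomkum
  rule 4 (unconditioned shift): gugigomkum → gugigomhum
  ⇒ Irsiman gugigomhum
Irsiman 'gugigomhum' matches the regular reflex exactly, so the pair is cognate.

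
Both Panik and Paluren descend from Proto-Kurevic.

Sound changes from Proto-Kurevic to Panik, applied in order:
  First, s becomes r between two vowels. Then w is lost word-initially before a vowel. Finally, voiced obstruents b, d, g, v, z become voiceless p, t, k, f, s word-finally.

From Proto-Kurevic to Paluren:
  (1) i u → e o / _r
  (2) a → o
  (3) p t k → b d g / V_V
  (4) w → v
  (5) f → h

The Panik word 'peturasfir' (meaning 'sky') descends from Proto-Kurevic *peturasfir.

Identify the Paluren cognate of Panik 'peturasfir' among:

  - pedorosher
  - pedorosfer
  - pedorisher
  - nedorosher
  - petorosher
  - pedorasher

pedorosher

Paluren: *peturasfir > petorasfer > petorosfer > pedorosfer > pedorosher  (by pre-rhotic lowering, vowel merger, intervocalic voicing, unconditioned shift)
The other candidates each miss or misapply at least one Paluren change.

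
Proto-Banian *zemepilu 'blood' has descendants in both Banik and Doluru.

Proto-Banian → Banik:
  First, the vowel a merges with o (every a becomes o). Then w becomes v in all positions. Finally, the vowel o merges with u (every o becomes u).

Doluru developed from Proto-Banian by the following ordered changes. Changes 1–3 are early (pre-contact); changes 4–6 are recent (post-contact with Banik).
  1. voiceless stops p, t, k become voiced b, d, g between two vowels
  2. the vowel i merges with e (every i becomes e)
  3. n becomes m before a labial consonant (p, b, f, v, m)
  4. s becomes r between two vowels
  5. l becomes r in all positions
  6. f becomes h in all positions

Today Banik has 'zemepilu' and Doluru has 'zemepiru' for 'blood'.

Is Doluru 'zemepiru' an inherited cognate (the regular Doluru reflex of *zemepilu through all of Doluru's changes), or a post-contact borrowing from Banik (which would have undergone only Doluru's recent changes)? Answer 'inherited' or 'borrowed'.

borrowed

If inherited, *zemepilu would pass through all of Doluru's changes:
Doluru: *zemepilu
  zemepilu → zemebilu   [intervocalic voicing]
  zemebilu → zemebelu   [vowel merger]
  zemebelu (rule 3 does not apply)
  zemebelu (rule 4 does not apply)
  zemebelu → zemeberu   [unconditioned shift]
  zemeberu (rule 6 does not apply)
  giving Doluru zemeberu.
If borrowed from Banik 'zemepilu' after the early changes, it would undergo only the recent ones:
  rule 4 (rhotacism): no change (zemepilu)
  rule 5 (unconditioned shift): zemepilu → zemepiru
  rule 6 (unconditioned shift): no change (zemepiru)
  ⇒ as a loan: zemepiru
Doluru 'zemepiru' matches the loan outcome 'zemepiru', not the inherited 'zemeberu' — it skipped the early Doluru changes, so it was borrowed from Banik.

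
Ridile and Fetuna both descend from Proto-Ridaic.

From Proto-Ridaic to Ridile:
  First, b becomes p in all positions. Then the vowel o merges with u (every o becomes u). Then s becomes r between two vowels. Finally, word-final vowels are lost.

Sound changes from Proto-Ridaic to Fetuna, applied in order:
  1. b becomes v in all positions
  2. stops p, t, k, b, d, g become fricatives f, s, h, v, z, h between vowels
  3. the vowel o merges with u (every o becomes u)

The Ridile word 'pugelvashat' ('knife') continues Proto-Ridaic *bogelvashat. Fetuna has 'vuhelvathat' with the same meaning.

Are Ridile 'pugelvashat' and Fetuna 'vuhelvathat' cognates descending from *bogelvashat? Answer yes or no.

Derive the expected Fetuna reflex of *bogelvashat:
Fetuna: *bogelvashat
  bogelvashat → vogelvashat   [unconditioned shift]
  vogelvashat → vohelvashat   [intervocalic lenition]
  vohelvashat → vuhelvashat   [vowel merger]
  giving Fetuna vuhelvashat.
The regular Fetuna reflex would be 'vuhelvashat', but the attested form is 'vuhelvathat'. The correspondence is irregular, so they are not cognates (the Fetuna form has a different source).

no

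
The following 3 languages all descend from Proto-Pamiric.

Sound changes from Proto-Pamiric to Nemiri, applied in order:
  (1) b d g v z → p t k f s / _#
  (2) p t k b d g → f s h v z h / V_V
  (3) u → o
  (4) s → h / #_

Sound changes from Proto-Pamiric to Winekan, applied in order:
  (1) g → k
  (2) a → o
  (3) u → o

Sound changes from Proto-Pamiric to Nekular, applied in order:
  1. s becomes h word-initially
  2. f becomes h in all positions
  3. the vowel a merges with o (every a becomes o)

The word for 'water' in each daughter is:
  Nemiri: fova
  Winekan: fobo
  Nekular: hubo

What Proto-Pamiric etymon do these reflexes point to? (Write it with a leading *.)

*fuba

Position 1: Nemiri has f, Winekan has f, Nekular has h. Winekan preserves f here (none of its changes turn any other segment into f), so the proto-segment is *f.
Position 3: Nemiri has v, Winekan has b, Nekular has b. Winekan preserves b here (none of its changes turn any other segment into b), so the proto-segment is *b.
This points to *fuba. Verify forward in each daughter:
Nemiri: start from *fuba.
  rule 1: no change — fuba
  rule 2 (intervocalic lenition): fuba → fuva
  rule 3 (vowel merger): fuva → fova
  rule 4: no change — fova
  ⇒ Nemiri fova
Winekan: start from *fuba.
  rule 1: no change — fuba
  rule 2 (vowel merger): fuba → fubo
  rule 3 (vowel merger): fubo → fobo
  ⇒ Winekan fobo
Nekular: start from *fuba.
  rule 1: no change — fuba
  rule 2 (unconditioned shift): fuba → huba
  rule 3 (vowel merger): huba → hubo
  ⇒ Nekular hubo
*fuba is the unique common source.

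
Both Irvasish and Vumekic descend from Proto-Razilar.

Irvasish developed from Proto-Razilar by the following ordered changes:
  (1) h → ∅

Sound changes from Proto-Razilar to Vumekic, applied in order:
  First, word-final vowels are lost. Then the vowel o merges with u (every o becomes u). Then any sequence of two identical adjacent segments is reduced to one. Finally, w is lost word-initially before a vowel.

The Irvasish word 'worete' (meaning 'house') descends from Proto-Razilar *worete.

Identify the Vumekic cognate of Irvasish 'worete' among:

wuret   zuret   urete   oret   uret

Vumekic: start from *worete.
  rule 1 (apocope): worete → woret
  rule 2 (vowel merger): woret → wuret
  rule 3: no change — wuret
  rule 4 (glide loss): wuret → uret
  ⇒ Vumekic uret
Among the options, 'uret' alone shows every Vumekic change applied in order.

uret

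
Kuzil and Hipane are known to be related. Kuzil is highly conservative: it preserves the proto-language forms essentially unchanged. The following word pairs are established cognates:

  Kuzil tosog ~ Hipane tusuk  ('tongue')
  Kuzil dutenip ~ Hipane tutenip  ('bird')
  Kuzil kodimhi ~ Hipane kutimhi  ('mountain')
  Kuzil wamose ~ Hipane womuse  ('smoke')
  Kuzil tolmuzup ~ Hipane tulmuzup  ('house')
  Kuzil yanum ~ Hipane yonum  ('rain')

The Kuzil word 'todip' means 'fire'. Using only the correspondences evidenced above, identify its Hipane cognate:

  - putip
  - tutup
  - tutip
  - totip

tosog ~ tusuk, kodimhi ~ kutimhi — Kuzil o corresponds to Hipane u after a consonant, before a consonant other than r, m, n, p, b, f, v.
kodimhi ~ kutimhi — Kuzil d corresponds to Hipane t between vowels (before a front vowel).
Applying these to Kuzil 'todip':
  todip → tudip   (o→u after a consonant, before a consonant other than r, m, n, p, b, f, v)
  tudip → tutip   (d→t between vowels (before a front vowel))
So the Hipane cognate is 'tutip'.

tutip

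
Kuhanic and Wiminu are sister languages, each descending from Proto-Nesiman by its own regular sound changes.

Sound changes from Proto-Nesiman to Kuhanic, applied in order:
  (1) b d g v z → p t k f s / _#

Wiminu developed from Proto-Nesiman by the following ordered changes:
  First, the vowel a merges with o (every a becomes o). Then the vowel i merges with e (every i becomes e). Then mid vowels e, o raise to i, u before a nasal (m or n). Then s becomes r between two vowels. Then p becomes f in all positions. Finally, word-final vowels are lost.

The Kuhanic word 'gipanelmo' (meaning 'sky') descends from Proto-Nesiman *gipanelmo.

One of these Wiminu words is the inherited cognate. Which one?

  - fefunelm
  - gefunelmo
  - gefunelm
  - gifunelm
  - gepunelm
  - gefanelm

gefunelm

Wiminu: *gipanelmo > giponelmo > geponelmo > gepunelmo > gefunelmo > gefunelm  (by vowel merger, vowel merger, pre-nasal raising, unconditioned shift, apocope)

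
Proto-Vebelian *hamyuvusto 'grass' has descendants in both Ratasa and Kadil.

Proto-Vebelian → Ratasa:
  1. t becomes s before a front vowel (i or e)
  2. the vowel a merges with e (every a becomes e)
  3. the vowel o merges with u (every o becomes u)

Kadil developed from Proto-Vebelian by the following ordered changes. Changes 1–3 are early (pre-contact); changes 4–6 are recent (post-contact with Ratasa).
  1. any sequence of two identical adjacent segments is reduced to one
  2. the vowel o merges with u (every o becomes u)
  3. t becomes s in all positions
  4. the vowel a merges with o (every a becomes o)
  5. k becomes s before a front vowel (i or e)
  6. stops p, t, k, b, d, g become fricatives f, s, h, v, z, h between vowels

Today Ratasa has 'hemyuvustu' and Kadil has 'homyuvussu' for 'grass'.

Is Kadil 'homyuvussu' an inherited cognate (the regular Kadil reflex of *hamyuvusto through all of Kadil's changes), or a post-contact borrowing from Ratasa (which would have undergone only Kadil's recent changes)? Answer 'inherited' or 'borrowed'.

If inherited, *hamyuvusto would pass through all of Kadil's changes:
Kadil: *hamyuvusto > hamyuvustu > hamyuvussu > homyuvussu  (by vowel merger, unconditioned shift, vowel merger)
If borrowed from Ratasa 'hemyuvustu' after the early changes, it would undergo only the recent ones:
  rule 4 (vowel merger): no change (hemyuvustu)
  rule 5 (palatalisation): no change (hemyuvustu)
  rule 6 (intervocalic lenition): no change (hemyuvustu)
  ⇒ as a loan: hemyuvustu
Kadil 'homyuvussu' matches the inherited outcome exactly, so it is an inherited cognate, not a loan.

inherited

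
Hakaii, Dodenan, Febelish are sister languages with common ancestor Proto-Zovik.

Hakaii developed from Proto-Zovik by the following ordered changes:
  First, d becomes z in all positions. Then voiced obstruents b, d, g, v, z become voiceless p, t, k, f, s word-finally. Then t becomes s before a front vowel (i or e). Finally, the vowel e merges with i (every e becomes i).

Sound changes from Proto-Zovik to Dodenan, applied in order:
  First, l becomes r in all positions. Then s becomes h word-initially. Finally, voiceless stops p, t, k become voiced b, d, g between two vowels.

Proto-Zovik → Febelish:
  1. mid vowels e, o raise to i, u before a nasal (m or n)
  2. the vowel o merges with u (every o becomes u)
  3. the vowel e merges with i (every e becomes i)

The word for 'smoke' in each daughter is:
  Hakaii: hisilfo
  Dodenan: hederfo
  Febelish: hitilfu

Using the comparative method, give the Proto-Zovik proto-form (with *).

Position 2: Hakaii has i, Dodenan has e, Febelish has i. Dodenan preserves e here (none of its changes turn any other segment into e), so the proto-segment is *e.
Position 4: Hakaii has i, Dodenan has e, Febelish has i. Dodenan preserves e here (none of its changes turn any other segment into e), so the proto-segment is *e.
This points to *hetelfo. Verify forward in each daughter:
Hakaii: *hetelfo > heselfo > hisilfo  (by palatalisation, vowel merger)
Dodenan: *hetelfo > heterfo > hederfo  (by unconditioned shift, intervocalic voicing)
Febelish: *hetelfo > hetelfu > hitilfu  (by vowel merger, vowel merger)
No other proto-form is consistent with every reflex, so the reconstruction is *hetelfo.

*hetelfo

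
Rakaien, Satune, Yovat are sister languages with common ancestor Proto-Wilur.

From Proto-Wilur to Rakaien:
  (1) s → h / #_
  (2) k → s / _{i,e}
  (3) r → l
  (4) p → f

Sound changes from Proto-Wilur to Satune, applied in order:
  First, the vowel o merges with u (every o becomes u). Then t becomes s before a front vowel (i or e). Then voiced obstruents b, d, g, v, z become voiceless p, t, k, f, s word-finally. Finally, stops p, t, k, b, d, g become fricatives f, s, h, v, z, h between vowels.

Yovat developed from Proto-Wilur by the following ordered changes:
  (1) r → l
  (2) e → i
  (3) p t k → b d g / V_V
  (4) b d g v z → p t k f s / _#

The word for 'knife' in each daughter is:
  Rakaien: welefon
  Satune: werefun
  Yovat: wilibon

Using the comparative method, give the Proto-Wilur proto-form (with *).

Position 2: Rakaien has e, Satune has e, Yovat has i. Rakaien preserves e here (none of its changes turn any other segment into e), so the proto-segment is *e.
Position 4: Rakaien has e, Satune has e, Yovat has i. Rakaien preserves e here (none of its changes turn any other segment into e), so the proto-segment is *e.
Position 6: Rakaien has o, Satune has u, Yovat has o. Rakaien preserves o here (none of its changes turn any other segment into o), so the proto-segment is *o.
Continuing position by position gives *werepon; check it forward:
Rakaien: *werepon > welepon > welefon  (by unconditioned shift, unconditioned shift)
Satune: *werepon > werepun > werefun  (by vowel merger, intervocalic lenition)
Yovat: *werepon > welepon > wilipon > wilibon  (by unconditioned shift, vowel merger, intervocalic voicing)
No other proto-form is consistent with every reflex, so the reconstruction is *werepon.

*werepon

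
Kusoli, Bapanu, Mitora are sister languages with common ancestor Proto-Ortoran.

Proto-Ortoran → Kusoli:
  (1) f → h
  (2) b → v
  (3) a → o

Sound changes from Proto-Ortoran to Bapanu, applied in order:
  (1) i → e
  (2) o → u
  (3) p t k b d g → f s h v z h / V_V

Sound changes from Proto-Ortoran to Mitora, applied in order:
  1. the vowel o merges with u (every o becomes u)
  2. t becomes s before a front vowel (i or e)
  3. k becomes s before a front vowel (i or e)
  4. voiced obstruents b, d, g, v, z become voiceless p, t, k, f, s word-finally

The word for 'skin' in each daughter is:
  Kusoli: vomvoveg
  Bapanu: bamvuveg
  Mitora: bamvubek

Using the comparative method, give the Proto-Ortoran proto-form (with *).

Position 1: Kusoli has v, Bapanu has b, Mitora has b. Bapanu preserves b here (none of its changes turn any other segment into b), so the proto-segment is *b.
Position 2: Kusoli has o, Bapanu has a, Mitora has a. Bapanu preserves a here (none of its changes turn any other segment into a), so the proto-segment is *a.
Position 6: Kusoli has v, Bapanu has v, Mitora has b. Mitora preserves b here (none of its changes turn any other segment into b), so the proto-segment is *b.
Continuing position by position gives *bamvobeg; check it forward:
Kusoli: start from *bamvobeg.
  rule 1: no change — bamvobeg
  rule 2 (unconditioned shift): bamvobeg → vamvoveg
  rule 3 (vowel merger): vamvoveg → vomvoveg
  ⇒ Kusoli vomvoveg
Bapanu: start from *bamvobeg.
  rule 1: no change — bamvobeg
  rule 2 (vowel merger): bamvobeg → bamvubeg
  rule 3 (intervocalic lenition): bamvubeg → bamvuveg
  ⇒ Bapanu bamvuveg
Mitora: *bamvobeg
  bamvobeg → bamvubeg   [vowel merger]
  bamvubeg (rule 2 does not apply)
  bamvubeg (rule 3 does not apply)
  bamvubeg → bamvubek   [final devoicing]
  giving Mitora bamvubek.
Only *bamvobeg yields all of Kusoli vomvoveg, Bapanu bamvuveg, Mitora bamvubek.

*bamvobeg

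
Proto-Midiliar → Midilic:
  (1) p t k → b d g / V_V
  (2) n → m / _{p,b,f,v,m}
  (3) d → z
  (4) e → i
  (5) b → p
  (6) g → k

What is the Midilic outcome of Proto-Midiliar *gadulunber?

Midilic: *gadulunber > gadulumber > gazulumber > gazulumbir > gazulumpir > kazulumpir  (by nasal place assimilation, unconditioned shift, vowel merger, unconditioned shift, unconditioned shift)

kazulumpir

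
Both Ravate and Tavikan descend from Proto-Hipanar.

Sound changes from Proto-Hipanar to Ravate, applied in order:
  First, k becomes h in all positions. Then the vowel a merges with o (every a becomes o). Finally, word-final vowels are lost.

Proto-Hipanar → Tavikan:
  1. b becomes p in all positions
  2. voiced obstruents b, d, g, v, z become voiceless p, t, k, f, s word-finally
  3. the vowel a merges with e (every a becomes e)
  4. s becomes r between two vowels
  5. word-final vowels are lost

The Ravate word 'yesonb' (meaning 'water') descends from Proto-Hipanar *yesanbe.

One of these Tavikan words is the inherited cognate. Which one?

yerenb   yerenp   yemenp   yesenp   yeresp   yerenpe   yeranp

Tavikan: *yesanbe > yesanpe > yesenpe > yerenpe > yerenp  (by unconditioned shift, vowel merger, rhotacism, apocope)
The other candidates each miss or misapply at least one Tavikan change.

yerenp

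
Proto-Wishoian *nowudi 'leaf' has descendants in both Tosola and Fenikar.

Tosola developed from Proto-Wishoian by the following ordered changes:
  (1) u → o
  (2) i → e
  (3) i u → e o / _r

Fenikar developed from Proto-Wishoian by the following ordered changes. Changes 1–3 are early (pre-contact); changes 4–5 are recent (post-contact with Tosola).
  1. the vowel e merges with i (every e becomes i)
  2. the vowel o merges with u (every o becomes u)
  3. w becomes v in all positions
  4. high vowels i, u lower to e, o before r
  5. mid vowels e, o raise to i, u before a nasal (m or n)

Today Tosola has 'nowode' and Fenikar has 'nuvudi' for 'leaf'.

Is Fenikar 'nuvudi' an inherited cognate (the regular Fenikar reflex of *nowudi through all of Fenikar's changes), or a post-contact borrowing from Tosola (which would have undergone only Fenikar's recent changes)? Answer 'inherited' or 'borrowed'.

inherited

If inherited, *nowudi would pass through all of Fenikar's changes:
Fenikar: *nowudi
  nowudi (rule 1 does not apply)
  nowudi → nuwudi   [vowel merger]
  nuwudi → nuvudi   [unconditioned shift]
  nuvudi (rule 4 does not apply)
  nuvudi (rule 5 does not apply)
  giving Fenikar nuvudi.
If borrowed from Tosola 'nowode' after the early changes, it would undergo only the recent ones:
  rule 4 (pre-rhotic lowering): no change (nowode)
  rule 5 (pre-nasal raising): no change (nowode)
  ⇒ as a loan: nowode
Fenikar 'nuvudi' matches the inherited outcome exactly, so it is an inherited cognate, not a loan.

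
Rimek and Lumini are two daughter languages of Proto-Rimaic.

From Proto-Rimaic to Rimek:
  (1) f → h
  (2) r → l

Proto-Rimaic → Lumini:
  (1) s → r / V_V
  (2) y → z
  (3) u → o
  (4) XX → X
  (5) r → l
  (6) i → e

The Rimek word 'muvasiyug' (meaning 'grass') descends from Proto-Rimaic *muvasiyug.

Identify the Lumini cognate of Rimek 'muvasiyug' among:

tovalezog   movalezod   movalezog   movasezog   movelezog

movalezog

Lumini: *muvasiyug
  muvasiyug → muvariyug   [rhotacism]
  muvariyug → muvarizug   [unconditioned shift]
  muvarizug → movarizog   [vowel merger]
  movarizog (rule 4 does not apply)
  movarizog → movalizog   [unconditioned shift]
  movalizog → movalezog   [vowel merger]
  giving Lumini movalezog.
Among the options, 'movalezog' alone shows every Lumini change applied in order.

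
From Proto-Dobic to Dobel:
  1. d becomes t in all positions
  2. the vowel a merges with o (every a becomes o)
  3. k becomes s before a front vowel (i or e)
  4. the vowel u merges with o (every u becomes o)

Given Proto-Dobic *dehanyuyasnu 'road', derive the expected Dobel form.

tehonyoyosno

Dobel: *dehanyuyasnu > tehanyuyasnu > tehonyuyosnu > tehonyoyosno  (by unconditioned shift, vowel merger, vowel merger)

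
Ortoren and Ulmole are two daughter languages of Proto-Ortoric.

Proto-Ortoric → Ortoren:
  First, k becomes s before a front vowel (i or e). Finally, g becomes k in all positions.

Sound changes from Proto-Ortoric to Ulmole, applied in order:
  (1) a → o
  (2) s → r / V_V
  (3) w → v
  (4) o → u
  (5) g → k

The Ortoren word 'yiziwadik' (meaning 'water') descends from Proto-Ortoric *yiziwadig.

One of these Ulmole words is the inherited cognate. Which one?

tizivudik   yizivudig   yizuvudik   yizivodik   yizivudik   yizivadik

Ulmole: *yiziwadig > yiziwodig > yizivodig > yizivudig > yizivudik  (by vowel merger, unconditioned shift, vowel merger, unconditioned shift)
Only 'yizivudik' matches the regular Ulmole development of *yiziwadig.

yizivudik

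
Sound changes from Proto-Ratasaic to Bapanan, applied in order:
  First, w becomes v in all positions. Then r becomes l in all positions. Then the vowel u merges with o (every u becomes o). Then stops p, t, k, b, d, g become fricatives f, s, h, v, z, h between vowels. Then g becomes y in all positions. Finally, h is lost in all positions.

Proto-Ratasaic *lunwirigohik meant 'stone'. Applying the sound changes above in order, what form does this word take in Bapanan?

Bapanan: *lunwirigohik
  lunwirigohik → lunvirigohik   [unconditioned shift]
  lunvirigohik → lunviligohik   [unconditioned shift]
  lunviligohik → lonviligohik   [vowel merger]
  lonviligohik → lonvilihohik   [intervocalic lenition]
  lonvilihohik (rule 5 does not apply)
  lonvilihohik → lonvilioik   [h-loss]
  giving Bapanan lonvilioik.

lonvilioik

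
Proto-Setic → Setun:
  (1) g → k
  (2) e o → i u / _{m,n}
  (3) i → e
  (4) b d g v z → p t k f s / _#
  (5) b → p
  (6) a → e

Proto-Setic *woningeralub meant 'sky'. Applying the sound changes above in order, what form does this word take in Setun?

Setun: *woningeralub
  woningeralub → woninkeralub   [unconditioned shift]
  woninkeralub → wuninkeralub   [pre-nasal raising]
  wuninkeralub → wunenkeralub   [vowel merger]
  wunenkeralub → wunenkeralup   [final devoicing]
  wunenkeralup (rule 5 does not apply)
  wunenkeralup → wunenkerelup   [vowel merger]
  giving Setun wunenkerelup.

wunenkerelup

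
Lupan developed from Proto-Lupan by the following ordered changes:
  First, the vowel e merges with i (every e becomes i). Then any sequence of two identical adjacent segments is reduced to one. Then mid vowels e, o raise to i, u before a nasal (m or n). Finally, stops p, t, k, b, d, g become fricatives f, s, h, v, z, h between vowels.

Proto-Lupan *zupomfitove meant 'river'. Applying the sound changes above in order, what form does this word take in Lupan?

Lupan: *zupomfitove
  zupomfitove → zupomfitovi   [vowel merger]
  zupomfitovi (rule 2 does not apply)
  zupomfitovi → zupumfitovi   [pre-nasal raising]
  zupumfitovi → zufumfisovi   [intervocalic lenition]
  giving Lupan zufumfisovi.

zufumfisovi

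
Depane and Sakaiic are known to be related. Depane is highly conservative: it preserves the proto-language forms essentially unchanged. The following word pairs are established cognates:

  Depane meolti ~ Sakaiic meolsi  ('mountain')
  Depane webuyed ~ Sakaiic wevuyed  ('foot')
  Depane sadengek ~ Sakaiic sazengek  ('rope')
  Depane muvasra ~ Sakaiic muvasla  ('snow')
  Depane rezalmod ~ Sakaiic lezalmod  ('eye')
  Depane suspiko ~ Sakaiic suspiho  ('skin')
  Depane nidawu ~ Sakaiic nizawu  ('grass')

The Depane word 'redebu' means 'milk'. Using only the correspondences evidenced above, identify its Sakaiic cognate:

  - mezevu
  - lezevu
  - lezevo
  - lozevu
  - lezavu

rezalmod ~ lezalmod — Depane r corresponds to Sakaiic l word-initially before a front vowel.
sadengek ~ sazengek — Depane d corresponds to Sakaiic z between vowels (before a front vowel).
webuyed ~ wevuyed — Depane b corresponds to Sakaiic v between vowels (before a back vowel).
Applying these to Depane 'redebu':
  redebu → ledebu   (r→l word-initially before a front vowel)
  ledebu → lezebu   (d→z between vowels (before a front vowel))
  lezebu → lezevu   (b→v between vowels (before a back vowel))
So the Sakaiic cognate is 'lezevu'.

lezevu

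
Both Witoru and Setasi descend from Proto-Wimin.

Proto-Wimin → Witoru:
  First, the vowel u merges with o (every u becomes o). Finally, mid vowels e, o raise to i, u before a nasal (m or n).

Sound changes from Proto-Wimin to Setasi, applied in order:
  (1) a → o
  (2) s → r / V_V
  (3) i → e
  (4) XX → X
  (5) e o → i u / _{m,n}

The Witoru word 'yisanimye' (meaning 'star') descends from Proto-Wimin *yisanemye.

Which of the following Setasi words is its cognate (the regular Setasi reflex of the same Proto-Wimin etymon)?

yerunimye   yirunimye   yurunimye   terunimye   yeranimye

Setasi: start from *yisanemye.
  rule 1 (vowel merger): yisanemye → yisonemye
  rule 2 (rhotacism): yisonemye → yironemye
  rule 3 (vowel merger): yironemye → yeronemye
  rule 4: no change — yeronemye
  rule 5 (pre-nasal raising): yeronemye → yerunimye
  ⇒ Setasi yerunimye
Among the options, 'yerunimye' alone shows every Setasi change applied in order.

yerunimye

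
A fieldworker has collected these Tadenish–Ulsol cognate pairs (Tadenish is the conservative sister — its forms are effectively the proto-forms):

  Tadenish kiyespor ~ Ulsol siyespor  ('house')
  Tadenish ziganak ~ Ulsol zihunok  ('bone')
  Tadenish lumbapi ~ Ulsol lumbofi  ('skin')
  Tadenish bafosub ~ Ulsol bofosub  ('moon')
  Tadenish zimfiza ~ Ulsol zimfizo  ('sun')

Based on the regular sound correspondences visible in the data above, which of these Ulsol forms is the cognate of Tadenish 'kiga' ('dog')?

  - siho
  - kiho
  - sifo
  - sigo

kiyespor ~ siyespor — Tadenish k corresponds to Ulsol s word-initially before a front vowel.
ziganak ~ zihunok — Tadenish g corresponds to Ulsol h between vowels (before a back vowel).
zimfiza ~ zimfizo — Tadenish a corresponds to Ulsol o word-finally.
Applying these to Tadenish 'kiga':
  kiga → siga   (k→s word-initially before a front vowel)
  siga → siha   (g→h between vowels (before a back vowel))
  siha → siho   (a→o word-finally)
So the Ulsol cognate is 'siho'.

siho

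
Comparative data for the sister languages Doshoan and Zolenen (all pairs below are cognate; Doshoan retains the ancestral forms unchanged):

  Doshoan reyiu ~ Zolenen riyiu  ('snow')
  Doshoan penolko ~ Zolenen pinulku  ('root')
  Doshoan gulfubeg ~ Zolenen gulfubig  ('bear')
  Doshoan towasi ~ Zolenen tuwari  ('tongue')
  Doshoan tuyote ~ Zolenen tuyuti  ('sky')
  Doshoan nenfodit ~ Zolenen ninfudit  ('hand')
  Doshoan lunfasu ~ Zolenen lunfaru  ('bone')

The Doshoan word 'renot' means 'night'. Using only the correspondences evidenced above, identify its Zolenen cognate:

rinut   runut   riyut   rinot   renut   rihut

penolko ~ pinulku, nenfodit ~ ninfudit — Doshoan e corresponds to Zolenen i after a consonant, before a nasal.
penolko ~ pinulku, towasi ~ tuwari — Doshoan o corresponds to Zolenen u after a consonant, before a consonant other than r, m, n, p, b, f, v.
Applying these to Doshoan 'renot':
  renot → rinot   (e→i after a consonant, before a nasal)
  rinot → rinut   (o→u after a consonant, before a consonant other than r, m, n, p, b, f, v)
So the Zolenen cognate is 'rinut'.

rinut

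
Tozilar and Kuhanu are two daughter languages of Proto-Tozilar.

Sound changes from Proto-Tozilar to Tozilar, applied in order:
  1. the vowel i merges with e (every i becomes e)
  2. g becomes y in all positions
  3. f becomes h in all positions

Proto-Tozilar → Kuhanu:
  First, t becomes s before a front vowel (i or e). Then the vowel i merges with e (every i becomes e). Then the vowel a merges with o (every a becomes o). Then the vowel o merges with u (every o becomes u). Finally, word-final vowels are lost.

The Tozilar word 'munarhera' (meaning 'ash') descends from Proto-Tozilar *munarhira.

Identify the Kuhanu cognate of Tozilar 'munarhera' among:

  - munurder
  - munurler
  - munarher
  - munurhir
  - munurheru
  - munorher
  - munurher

Kuhanu: start from *munarhira.
  rule 1: no change — munarhira
  rule 2 (vowel merger): munarhira → munarhera
  rule 3 (vowel merger): munarhera → munorhero
  rule 4 (vowel merger): munorhero → munurheru
  rule 5 (apocope): munurheru → munurher
  ⇒ Kuhanu munurher
Among the options, 'munurher' alone shows every Kuhanu change applied in order.

munurher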